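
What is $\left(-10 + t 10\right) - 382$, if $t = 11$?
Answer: $-282$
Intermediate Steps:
$\left(-10 + t 10\right) - 382 = \left(-10 + 11 \cdot 10\right) - 382 = \left(-10 + 110\right) - 382 = 100 - 382 = -282$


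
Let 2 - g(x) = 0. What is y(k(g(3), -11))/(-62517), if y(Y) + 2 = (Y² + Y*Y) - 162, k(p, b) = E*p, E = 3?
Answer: 92/62517 ≈ 0.0014716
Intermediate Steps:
g(x) = 2 (g(x) = 2 - 1*0 = 2 + 0 = 2)
k(p, b) = 3*p
y(Y) = -164 + 2*Y² (y(Y) = -2 + ((Y² + Y*Y) - 162) = -2 + ((Y² + Y²) - 162) = -2 + (2*Y² - 162) = -2 + (-162 + 2*Y²) = -164 + 2*Y²)
y(k(g(3), -11))/(-62517) = (-164 + 2*(3*2)²)/(-62517) = (-164 + 2*6²)*(-1/62517) = (-164 + 2*36)*(-1/62517) = (-164 + 72)*(-1/62517) = -92*(-1/62517) = 92/62517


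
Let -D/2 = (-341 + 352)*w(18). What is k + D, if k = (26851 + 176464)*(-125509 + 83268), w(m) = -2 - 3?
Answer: -8588228805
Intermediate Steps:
w(m) = -5
D = 110 (D = -2*(-341 + 352)*(-5) = -22*(-5) = -2*(-55) = 110)
k = -8588228915 (k = 203315*(-42241) = -8588228915)
k + D = -8588228915 + 110 = -8588228805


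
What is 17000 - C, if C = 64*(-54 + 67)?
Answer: 16168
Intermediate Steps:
C = 832 (C = 64*13 = 832)
17000 - C = 17000 - 1*832 = 17000 - 832 = 16168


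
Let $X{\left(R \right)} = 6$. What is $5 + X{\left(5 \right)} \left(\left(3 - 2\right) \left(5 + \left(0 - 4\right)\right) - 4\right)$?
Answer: $-13$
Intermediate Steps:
$5 + X{\left(5 \right)} \left(\left(3 - 2\right) \left(5 + \left(0 - 4\right)\right) - 4\right) = 5 + 6 \left(\left(3 - 2\right) \left(5 + \left(0 - 4\right)\right) - 4\right) = 5 + 6 \left(1 \left(5 - 4\right) - 4\right) = 5 + 6 \left(1 \cdot 1 - 4\right) = 5 + 6 \left(1 - 4\right) = 5 + 6 \left(-3\right) = 5 - 18 = -13$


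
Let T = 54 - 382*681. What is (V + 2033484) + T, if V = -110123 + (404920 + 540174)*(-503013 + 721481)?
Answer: 206474459265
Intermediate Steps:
V = 206472685869 (V = -110123 + 945094*218468 = -110123 + 206472795992 = 206472685869)
T = -260088 (T = 54 - 260142 = -260088)
(V + 2033484) + T = (206472685869 + 2033484) - 260088 = 206474719353 - 260088 = 206474459265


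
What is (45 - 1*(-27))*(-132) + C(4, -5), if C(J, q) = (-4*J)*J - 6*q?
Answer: -9538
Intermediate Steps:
C(J, q) = -6*q - 4*J² (C(J, q) = -4*J² - 6*q = -6*q - 4*J²)
(45 - 1*(-27))*(-132) + C(4, -5) = (45 - 1*(-27))*(-132) + (-6*(-5) - 4*4²) = (45 + 27)*(-132) + (30 - 4*16) = 72*(-132) + (30 - 64) = -9504 - 34 = -9538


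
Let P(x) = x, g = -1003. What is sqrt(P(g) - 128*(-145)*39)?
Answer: sqrt(722837) ≈ 850.20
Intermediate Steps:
sqrt(P(g) - 128*(-145)*39) = sqrt(-1003 - 128*(-145)*39) = sqrt(-1003 + 18560*39) = sqrt(-1003 + 723840) = sqrt(722837)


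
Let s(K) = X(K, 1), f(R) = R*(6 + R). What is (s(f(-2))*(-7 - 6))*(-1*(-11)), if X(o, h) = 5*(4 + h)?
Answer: -3575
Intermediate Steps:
X(o, h) = 20 + 5*h
s(K) = 25 (s(K) = 20 + 5*1 = 20 + 5 = 25)
(s(f(-2))*(-7 - 6))*(-1*(-11)) = (25*(-7 - 6))*(-1*(-11)) = (25*(-13))*11 = -325*11 = -3575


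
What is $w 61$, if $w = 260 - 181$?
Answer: $4819$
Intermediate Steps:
$w = 79$
$w 61 = 79 \cdot 61 = 4819$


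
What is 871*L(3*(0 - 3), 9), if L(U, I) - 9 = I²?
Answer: 78390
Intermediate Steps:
L(U, I) = 9 + I²
871*L(3*(0 - 3), 9) = 871*(9 + 9²) = 871*(9 + 81) = 871*90 = 78390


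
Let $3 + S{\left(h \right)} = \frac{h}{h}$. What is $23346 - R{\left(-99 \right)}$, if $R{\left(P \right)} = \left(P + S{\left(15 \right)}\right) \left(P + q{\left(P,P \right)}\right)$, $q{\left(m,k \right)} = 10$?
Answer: $14357$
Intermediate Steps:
$S{\left(h \right)} = -2$ ($S{\left(h \right)} = -3 + \frac{h}{h} = -3 + 1 = -2$)
$R{\left(P \right)} = \left(-2 + P\right) \left(10 + P\right)$ ($R{\left(P \right)} = \left(P - 2\right) \left(P + 10\right) = \left(-2 + P\right) \left(10 + P\right)$)
$23346 - R{\left(-99 \right)} = 23346 - \left(-20 + \left(-99\right)^{2} + 8 \left(-99\right)\right) = 23346 - \left(-20 + 9801 - 792\right) = 23346 - 8989 = 14357$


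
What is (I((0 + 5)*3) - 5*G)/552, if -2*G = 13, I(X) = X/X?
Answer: 67/1104 ≈ 0.060688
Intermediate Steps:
I(X) = 1
G = -13/2 (G = -½*13 = -13/2 ≈ -6.5000)
(I((0 + 5)*3) - 5*G)/552 = (1 - 5*(-13/2))/552 = (1 + 65/2)*(1/552) = (67/2)*(1/552) = 67/1104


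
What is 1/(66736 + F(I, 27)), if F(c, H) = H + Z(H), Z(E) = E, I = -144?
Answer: 1/66790 ≈ 1.4972e-5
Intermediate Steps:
F(c, H) = 2*H (F(c, H) = H + H = 2*H)
1/(66736 + F(I, 27)) = 1/(66736 + 2*27) = 1/(66736 + 54) = 1/66790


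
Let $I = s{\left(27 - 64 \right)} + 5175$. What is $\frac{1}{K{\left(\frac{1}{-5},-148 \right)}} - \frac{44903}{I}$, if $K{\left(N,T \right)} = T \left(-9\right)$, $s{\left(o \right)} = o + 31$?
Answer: $- \frac{19935209}{2295036} \approx -8.6862$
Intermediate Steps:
$s{\left(o \right)} = 31 + o$
$K{\left(N,T \right)} = - 9 T$
$I = 5169$ ($I = \left(31 + \left(27 - 64\right)\right) + 5175 = \left(31 - 37\right) + 5175 = -6 + 5175 = 5169$)
$\frac{1}{K{\left(\frac{1}{-5},-148 \right)}} - \frac{44903}{I} = \frac{1}{\left(-9\right) \left(-148\right)} - \frac{44903}{5169} = \frac{1}{1332} - 44903 \cdot \frac{1}{5169} = \frac{1}{1332} - \frac{44903}{5169} = - \frac{19935209}{2295036}$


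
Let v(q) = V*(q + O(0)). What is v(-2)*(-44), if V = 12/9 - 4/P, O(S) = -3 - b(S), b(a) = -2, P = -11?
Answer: 224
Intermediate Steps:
O(S) = -1 (O(S) = -3 - 1*(-2) = -3 + 2 = -1)
V = 56/33 (V = 12/9 - 4/(-11) = 12*(⅑) - 4*(-1/11) = 4/3 + 4/11 = 56/33 ≈ 1.6970)
v(q) = -56/33 + 56*q/33 (v(q) = 56*(q - 1)/33 = 56*(-1 + q)/33 = -56/33 + 56*q/33)
v(-2)*(-44) = (-56/33 + (56/33)*(-2))*(-44) = (-56/33 - 112/33)*(-44) = -56/11*(-44) = 224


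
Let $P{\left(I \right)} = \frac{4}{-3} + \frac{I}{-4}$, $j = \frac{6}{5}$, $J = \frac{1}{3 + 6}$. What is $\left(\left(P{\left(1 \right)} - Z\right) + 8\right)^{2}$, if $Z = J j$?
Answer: $\frac{142129}{3600} \approx 39.48$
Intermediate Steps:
$J = \frac{1}{9} \approx 0.11111$
$j = \frac{6}{5}$ ($j = 6 \cdot \frac{1}{5} = \frac{6}{5} \approx 1.2$)
$Z = \frac{2}{15}$ ($Z = \frac{1}{9} \cdot \frac{6}{5} = \frac{2}{15} \approx 0.13333$)
$P{\left(I \right)} = - \frac{4}{3} - \frac{I}{4}$ ($P{\left(I \right)} = 4 \left(- \frac{1}{3}\right) + I \left(- \frac{1}{4}\right) = - \frac{4}{3} - \frac{I}{4}$)
$\left(\left(P{\left(1 \right)} - Z\right) + 8\right)^{2} = \left(\left(\left(- \frac{4}{3} - \frac{1}{4}\right) - \frac{2}{15}\right) + 8\right)^{2} = \left(\left(- \frac{19}{12} - \frac{2}{15}\right) + 8\right)^{2} = \left(- \frac{103}{60} + 8\right)^{2} = \left(\frac{377}{60}\right)^{2} = \frac{142129}{3600}$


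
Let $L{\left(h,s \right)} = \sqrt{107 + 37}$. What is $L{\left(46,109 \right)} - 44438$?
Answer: $-44426$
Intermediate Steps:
$L{\left(h,s \right)} = 12$ ($L{\left(h,s \right)} = \sqrt{144} = 12$)
$L{\left(46,109 \right)} - 44438 = 12 - 44438 = -44426$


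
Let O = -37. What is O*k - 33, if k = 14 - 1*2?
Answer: -477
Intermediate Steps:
k = 12 (k = 14 - 2 = 12)
O*k - 33 = -37*12 - 33 = -444 - 33 = -477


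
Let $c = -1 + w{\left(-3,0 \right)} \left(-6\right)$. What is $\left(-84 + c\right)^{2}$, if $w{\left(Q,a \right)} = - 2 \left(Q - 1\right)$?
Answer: $17689$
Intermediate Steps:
$w{\left(Q,a \right)} = 2 - 2 Q$ ($w{\left(Q,a \right)} = - 2 \left(-1 + Q\right) = 2 - 2 Q$)
$c = -49$ ($c = -1 + \left(2 - -6\right) \left(-6\right) = -1 + \left(2 + 6\right) \left(-6\right) = -1 + 8 \left(-6\right) = -1 - 48 = -49$)
$\left(-84 + c\right)^{2} = \left(-84 - 49\right)^{2} = \left(-133\right)^{2} = 17689$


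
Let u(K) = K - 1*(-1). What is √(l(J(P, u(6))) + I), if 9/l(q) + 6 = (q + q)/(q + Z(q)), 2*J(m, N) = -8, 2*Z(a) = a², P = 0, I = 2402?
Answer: √38414/4 ≈ 48.999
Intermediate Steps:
u(K) = 1 + K (u(K) = K + 1 = 1 + K)
Z(a) = a²/2
J(m, N) = -4 (J(m, N) = (½)*(-8) = -4)
l(q) = 9/(-6 + 2*q/(q + q²/2)) (l(q) = 9/(-6 + (q + q)/(q + q²/2)) = 9/(-6 + (2*q)/(q + q²/2)) = 9/(-6 + 2*q/(q + q²/2)))
√(l(J(P, u(6))) + I) = √(9*(-2 - 1*(-4))/(2*(4 + 3*(-4))) + 2402) = √(9*(-2 + 4)/(2*(4 - 12)) + 2402) = √((9/2)*2/(-8) + 2402) = √((9/2)*(-⅛)*2 + 2402) = √(-9/8 + 2402) = √(19207/8) = √38414/4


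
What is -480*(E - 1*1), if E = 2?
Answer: -480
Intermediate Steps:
-480*(E - 1*1) = -480*(2 - 1*1) = -480*(2 - 1) = -480*1 = -480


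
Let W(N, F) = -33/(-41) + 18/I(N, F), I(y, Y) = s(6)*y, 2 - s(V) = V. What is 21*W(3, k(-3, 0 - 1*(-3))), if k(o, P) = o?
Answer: -1197/82 ≈ -14.598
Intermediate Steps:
s(V) = 2 - V
I(y, Y) = -4*y (I(y, Y) = (2 - 1*6)*y = (2 - 6)*y = -4*y)
W(N, F) = 33/41 - 9/(2*N) (W(N, F) = -33/(-41) + 18/((-4*N)) = -33*(-1/41) + 18*(-1/(4*N)) = 33/41 - 9/(2*N))
21*W(3, k(-3, 0 - 1*(-3))) = 21*((3/82)*(-123 + 22*3)/3) = 21*((3/82)*(⅓)*(-123 + 66)) = 21*((3/82)*(⅓)*(-57)) = 21*(-57/82) = -1197/82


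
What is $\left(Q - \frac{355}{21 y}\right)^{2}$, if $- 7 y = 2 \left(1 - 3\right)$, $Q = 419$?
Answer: $\frac{21836929}{144} \approx 1.5165 \cdot 10^{5}$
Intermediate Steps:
$y = \frac{4}{7}$ ($y = - \frac{2 \left(1 - 3\right)}{7} = - \frac{2 \left(-2\right)}{7} = \left(- \frac{1}{7}\right) \left(-4\right) = \frac{4}{7} \approx 0.57143$)
$\left(Q - \frac{355}{21 y}\right)^{2} = \left(419 - \frac{355}{21 \cdot \frac{4}{7}}\right)^{2} = \left(419 - \frac{355}{12}\right)^{2} = \left(\frac{4673}{12}\right)^{2} = \frac{21836929}{144}$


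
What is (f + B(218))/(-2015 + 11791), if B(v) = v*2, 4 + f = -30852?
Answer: -585/188 ≈ -3.1117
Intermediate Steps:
f = -30856 (f = -4 - 30852 = -30856)
B(v) = 2*v
(f + B(218))/(-2015 + 11791) = (-30856 + 2*218)/(-2015 + 11791) = (-30856 + 436)/9776 = -30420*1/9776 = -585/188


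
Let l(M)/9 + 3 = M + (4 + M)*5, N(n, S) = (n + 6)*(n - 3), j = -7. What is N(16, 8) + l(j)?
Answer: 61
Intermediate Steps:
N(n, S) = (-3 + n)*(6 + n) (N(n, S) = (6 + n)*(-3 + n) = (-3 + n)*(6 + n))
l(M) = 153 + 54*M (l(M) = -27 + 9*(M + (4 + M)*5) = -27 + 9*(M + (20 + 5*M)) = -27 + 9*(20 + 6*M) = -27 + (180 + 54*M) = 153 + 54*M)
N(16, 8) + l(j) = (-18 + 16**2 + 3*16) + (153 + 54*(-7)) = (-18 + 256 + 48) + (153 - 378) = 286 - 225 = 61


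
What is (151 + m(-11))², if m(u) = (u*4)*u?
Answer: 403225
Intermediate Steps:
m(u) = 4*u² (m(u) = (4*u)*u = 4*u²)
(151 + m(-11))² = (151 + 4*(-11)²)² = (151 + 4*121)² = (151 + 484)² = 635² = 403225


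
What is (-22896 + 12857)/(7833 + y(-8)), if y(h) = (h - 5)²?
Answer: -10039/8002 ≈ -1.2546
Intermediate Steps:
y(h) = (-5 + h)²
(-22896 + 12857)/(7833 + y(-8)) = (-22896 + 12857)/(7833 + (-5 - 8)²) = -10039/(7833 + (-13)²) = -10039/(7833 + 169) = -10039/8002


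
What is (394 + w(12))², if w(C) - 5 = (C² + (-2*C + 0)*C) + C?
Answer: 71289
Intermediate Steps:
w(C) = 5 + C - C² (w(C) = 5 + ((C² + (-2*C + 0)*C) + C) = 5 + ((C² + (-2*C)*C) + C) = 5 + ((C² - 2*C²) + C) = 5 + (-C² + C) = 5 + (C - C²) = 5 + C - C²)
(394 + w(12))² = (394 + (5 + 12 - 1*12²))² = (394 + (5 + 12 - 1*144))² = (394 + (5 + 12 - 144))² = (394 - 127)² = 267² = 71289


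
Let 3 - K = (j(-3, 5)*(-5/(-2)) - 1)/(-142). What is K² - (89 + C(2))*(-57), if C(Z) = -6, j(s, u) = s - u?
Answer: 95559909/20164 ≈ 4739.1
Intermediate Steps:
K = 405/142 (K = 3 - ((-3 - 1*5)*(-5/(-2)) - 1)/(-142) = 3 - ((-3 - 5)*(-5*(-½)) - 1)*(-1)/142 = 3 - (-8*5/2 - 1)*(-1)/142 = 3 - (-20 - 1)*(-1)/142 = 3 - (-21)*(-1)/142 = 3 - 1*21/142 = 3 - 21/142 = 405/142 ≈ 2.8521)
K² - (89 + C(2))*(-57) = (405/142)² - (89 - 6)*(-57) = 164025/20164 - 83*(-57) = 164025/20164 - 1*(-4731) = 164025/20164 + 4731 = 95559909/20164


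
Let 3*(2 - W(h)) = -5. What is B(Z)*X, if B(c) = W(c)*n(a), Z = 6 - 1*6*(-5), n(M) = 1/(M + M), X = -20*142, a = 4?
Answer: -3905/3 ≈ -1301.7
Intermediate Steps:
W(h) = 11/3 (W(h) = 2 - ⅓*(-5) = 2 + 5/3 = 11/3)
X = -2840
n(M) = 1/(2*M)
Z = 36 (Z = 6 - 6*(-5) = 6 + 30 = 36)
B(c) = 11/24 (B(c) = 11*((½)/4)/3 = 11*((½)*(¼))/3 = (11/3)*(⅛) = 11/24)
B(Z)*X = (11/24)*(-2840) = -3905/3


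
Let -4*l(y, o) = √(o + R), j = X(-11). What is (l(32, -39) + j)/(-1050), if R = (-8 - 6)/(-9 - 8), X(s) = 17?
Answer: -17/1050 + I*√11033/71400 ≈ -0.01619 + 0.0014711*I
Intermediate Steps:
j = 17
R = 14/17 (R = -14/(-17) = -14*(-1/17) = 14/17 ≈ 0.82353)
l(y, o) = -√(14/17 + o)/4 (l(y, o) = -√(o + 14/17)/4 = -√(14/17 + o)/4)
(l(32, -39) + j)/(-1050) = (-√(238 + 289*(-39))/68 + 17)/(-1050) = -(-√(238 - 11271)/68 + 17)/1050 = -(-I*√11033/68 + 17)/1050 = -(17 - I*√11033/68)/1050 = -17/1050 + I*√11033/71400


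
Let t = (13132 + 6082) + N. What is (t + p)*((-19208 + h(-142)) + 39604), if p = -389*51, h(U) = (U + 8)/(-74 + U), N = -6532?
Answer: -15765690095/108 ≈ -1.4598e+8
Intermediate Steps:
t = 12682 (t = (13132 + 6082) - 6532 = 19214 - 6532 = 12682)
h(U) = (8 + U)/(-74 + U)
p = -19839
(t + p)*((-19208 + h(-142)) + 39604) = (12682 - 19839)*((-19208 + (8 - 142)/(-74 - 142)) + 39604) = -7157*((-19208 - 134/(-216)) + 39604) = -7157*((-19208 - 1/216*(-134)) + 39604) = -7157*((-19208 + 67/108) + 39604) = -7157*(-2074397/108 + 39604) = -7157*2202835/108 = -15765690095/108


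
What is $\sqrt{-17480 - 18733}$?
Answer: $i \sqrt{36213} \approx 190.3 i$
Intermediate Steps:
$\sqrt{-17480 - 18733} = \sqrt{-36213} = i \sqrt{36213}$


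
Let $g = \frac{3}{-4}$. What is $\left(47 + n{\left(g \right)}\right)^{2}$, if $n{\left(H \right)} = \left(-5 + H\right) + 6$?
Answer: $\frac{35721}{16} \approx 2232.6$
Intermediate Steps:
$g = - \frac{3}{4}$ ($g = 3 \left(- \frac{1}{4}\right) = - \frac{3}{4} \approx -0.75$)
$n{\left(H \right)} = 1 + H$
$\left(47 + n{\left(g \right)}\right)^{2} = \left(47 + \left(1 - \frac{3}{4}\right)\right)^{2} = \left(47 + \frac{1}{4}\right)^{2} = \left(\frac{189}{4}\right)^{2} = \frac{35721}{16}$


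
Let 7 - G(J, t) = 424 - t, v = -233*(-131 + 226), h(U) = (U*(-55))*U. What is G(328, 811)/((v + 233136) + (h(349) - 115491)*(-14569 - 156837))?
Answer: 394/1168054282677 ≈ 3.3731e-10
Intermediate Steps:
h(U) = -55*U**2 (h(U) = (-55*U)*U = -55*U**2)
v = -22135 (v = -233*95 = -22135)
G(J, t) = -417 + t (G(J, t) = 7 - (424 - t) = 7 + (-424 + t) = -417 + t)
G(328, 811)/((v + 233136) + (h(349) - 115491)*(-14569 - 156837)) = (-417 + 811)/((-22135 + 233136) + (-55*349**2 - 115491)*(-14569 - 156837)) = 394/(211001 + (-55*121801 - 115491)*(-171406)) = 394/(211001 + (-6699055 - 115491)*(-171406)) = 394/(211001 - 6814546*(-171406)) = 394/(211001 + 1168054071676) = 394/1168054282677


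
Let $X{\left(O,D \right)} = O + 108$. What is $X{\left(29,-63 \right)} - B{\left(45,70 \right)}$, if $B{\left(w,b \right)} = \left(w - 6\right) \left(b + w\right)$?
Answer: $-4348$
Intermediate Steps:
$X{\left(O,D \right)} = 108 + O$
$B{\left(w,b \right)} = \left(-6 + w\right) \left(b + w\right)$
$X{\left(29,-63 \right)} - B{\left(45,70 \right)} = \left(108 + 29\right) - \left(45^{2} - 420 - 270 + 70 \cdot 45\right) = 137 - \left(2025 - 420 - 270 + 3150\right) = 137 - 4485 = -4348$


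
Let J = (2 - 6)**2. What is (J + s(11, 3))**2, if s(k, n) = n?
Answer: 361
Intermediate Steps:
J = 16 (J = (-4)**2 = 16)
(J + s(11, 3))**2 = (16 + 3)**2 = 19**2 = 361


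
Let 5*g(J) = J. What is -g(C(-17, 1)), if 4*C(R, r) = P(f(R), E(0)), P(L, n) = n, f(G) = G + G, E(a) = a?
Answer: 0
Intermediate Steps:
f(G) = 2*G
C(R, r) = 0 (C(R, r) = (¼)*0 = 0)
g(J) = J/5
-g(C(-17, 1)) = -0/5 = -1*0 = 0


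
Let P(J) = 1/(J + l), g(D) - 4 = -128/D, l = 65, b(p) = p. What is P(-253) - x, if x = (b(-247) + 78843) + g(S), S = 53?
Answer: -783146389/9964 ≈ -78598.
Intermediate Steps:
g(D) = 4 - 128/D
P(J) = 1/(65 + J) (P(J) = 1/(J + 65) = 1/(65 + J))
x = 4165672/53 (x = (-247 + 78843) + (4 - 128/53) = 78596 + (4 - 128*1/53) = 78596 + (4 - 128/53) = 78596 + 84/53 = 4165672/53 ≈ 78598.)
P(-253) - x = 1/(65 - 253) - 1*4165672/53 = 1/(-188) - 4165672/53 = -1/188 - 4165672/53 = -783146389/9964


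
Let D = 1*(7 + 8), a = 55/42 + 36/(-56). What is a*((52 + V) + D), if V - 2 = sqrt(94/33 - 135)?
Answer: 46 + 14*I*sqrt(2937)/99 ≈ 46.0 + 7.6638*I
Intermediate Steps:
a = 2/3 (a = 55*(1/42) + 36*(-1/56) = 55/42 - 9/14 = 2/3 ≈ 0.66667)
D = 15 (D = 1*15 = 15)
V = 2 + 7*I*sqrt(2937)/33 (V = 2 + sqrt(94/33 - 135) = 2 + sqrt(-4361/33) = 2 + 7*I*sqrt(2937)/33 ≈ 2.0 + 11.496*I)
a*((52 + V) + D) = 2*((52 + (2 + 7*I*sqrt(2937)/33)) + 15)/3 = 2*((54 + 7*I*sqrt(2937)/33) + 15)/3 = 2*(69 + 7*I*sqrt(2937)/33)/3 = 46 + 14*I*sqrt(2937)/99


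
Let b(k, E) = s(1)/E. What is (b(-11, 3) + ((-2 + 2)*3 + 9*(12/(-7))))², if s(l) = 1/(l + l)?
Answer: 410881/1764 ≈ 232.93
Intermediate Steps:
s(l) = 1/(2*l)
b(k, E) = 1/(2*E) (b(k, E) = ((½)/1)/E = ((½)*1)/E = 1/(2*E))
(b(-11, 3) + ((-2 + 2)*3 + 9*(12/(-7))))² = ((½)/3 + ((-2 + 2)*3 + 9*(12/(-7))))² = ((½)*(⅓) + (0*3 + 9*(12*(-⅐))))² = (⅙ + (0 + 9*(-12/7)))² = (⅙ + (0 - 108/7))² = (⅙ - 108/7)² = (-641/42)² = 410881/1764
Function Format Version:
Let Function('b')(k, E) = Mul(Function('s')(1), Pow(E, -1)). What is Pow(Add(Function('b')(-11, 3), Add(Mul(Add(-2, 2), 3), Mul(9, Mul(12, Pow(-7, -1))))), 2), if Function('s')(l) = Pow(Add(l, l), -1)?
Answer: Rational(410881, 1764) ≈ 232.93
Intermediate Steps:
Function('s')(l) = Mul(Rational(1, 2), Pow(l, -1)) (Function('s')(l) = Pow(Mul(2, l), -1) = Mul(Rational(1, 2), Pow(l, -1)))
Function('b')(k, E) = Mul(Rational(1, 2), Pow(E, -1)) (Function('b')(k, E) = Mul(Mul(Rational(1, 2), Pow(1, -1)), Pow(E, -1)) = Mul(Mul(Rational(1, 2), 1), Pow(E, -1)) = Mul(Rational(1, 2), Pow(E, -1)))
Pow(Add(Function('b')(-11, 3), Add(Mul(Add(-2, 2), 3), Mul(9, Mul(12, Pow(-7, -1))))), 2) = Pow(Add(Mul(Rational(1, 2), Pow(3, -1)), Add(Mul(Add(-2, 2), 3), Mul(9, Mul(12, Pow(-7, -1))))), 2) = Pow(Add(Mul(Rational(1, 2), Rational(1, 3)), Add(Mul(0, 3), Mul(9, Mul(12, Rational(-1, 7))))), 2) = Pow(Add(Rational(1, 6), Add(0, Mul(9, Rational(-12, 7)))), 2) = Pow(Add(Rational(1, 6), Add(0, Rational(-108, 7))), 2) = Pow(Add(Rational(1, 6), Rational(-108, 7)), 2) = Pow(Rational(-641, 42), 2) = Rational(410881, 1764)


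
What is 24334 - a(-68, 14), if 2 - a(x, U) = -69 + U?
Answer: 24277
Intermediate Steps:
a(x, U) = 71 - U (a(x, U) = 2 - (-69 + U) = 2 + (69 - U) = 71 - U)
24334 - a(-68, 14) = 24334 - (71 - 1*14) = 24334 - (71 - 14) = 24334 - 1*57 = 24334 - 57 = 24277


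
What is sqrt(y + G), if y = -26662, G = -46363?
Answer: 5*I*sqrt(2921) ≈ 270.23*I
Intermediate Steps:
sqrt(y + G) = sqrt(-26662 - 46363) = sqrt(-73025) = 5*I*sqrt(2921)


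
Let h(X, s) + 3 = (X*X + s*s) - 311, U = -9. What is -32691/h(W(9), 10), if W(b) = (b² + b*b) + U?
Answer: -32691/23195 ≈ -1.4094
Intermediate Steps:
W(b) = -9 + 2*b² (W(b) = (b² + b*b) - 9 = (b² + b²) - 9 = 2*b² - 9 = -9 + 2*b²)
h(X, s) = -314 + X² + s² (h(X, s) = -3 + ((X*X + s*s) - 311) = -3 + ((X² + s²) - 311) = -3 + (-311 + X² + s²) = -314 + X² + s²)
-32691/h(W(9), 10) = -32691/(-314 + (-9 + 2*9²)² + 10²) = -32691/(-314 + (-9 + 2*81)² + 100) = -32691/(-314 + (-9 + 162)² + 100) = -32691/(-314 + 153² + 100) = -32691/(-314 + 23409 + 100) = -32691/23195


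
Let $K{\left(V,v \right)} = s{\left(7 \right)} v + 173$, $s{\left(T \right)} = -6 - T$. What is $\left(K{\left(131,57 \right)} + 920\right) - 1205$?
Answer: $-853$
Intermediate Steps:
$K{\left(V,v \right)} = 173 - 13 v$ ($K{\left(V,v \right)} = \left(-6 - 7\right) v + 173 = - 13 v + 173 = 173 - 13 v$)
$\left(K{\left(131,57 \right)} + 920\right) - 1205 = \left(\left(173 - 741\right) + 920\right) - 1205 = \left(-568 + 920\right) - 1205 = 352 - 1205 = -853$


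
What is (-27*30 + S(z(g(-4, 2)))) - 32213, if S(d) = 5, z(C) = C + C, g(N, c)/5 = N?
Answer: -33018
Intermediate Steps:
g(N, c) = 5*N
z(C) = 2*C
(-27*30 + S(z(g(-4, 2)))) - 32213 = (-27*30 + 5) - 32213 = (-810 + 5) - 32213 = -805 - 32213 = -33018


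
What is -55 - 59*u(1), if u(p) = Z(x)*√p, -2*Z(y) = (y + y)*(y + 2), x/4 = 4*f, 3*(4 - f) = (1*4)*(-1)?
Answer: 3956753/9 ≈ 4.3964e+5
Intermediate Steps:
f = 16/3 (f = 4 - 1*4*(-1)/3 = 4 - 4*(-1)/3 = 4 - ⅓*(-4) = 4 + 4/3 = 16/3 ≈ 5.3333)
x = 256/3 (x = 4*(4*(16/3)) = 4*(64/3) = 256/3 ≈ 85.333)
Z(y) = -y*(2 + y) (Z(y) = -(y + y)*(y + 2)/2 = -2*y*(2 + y)/2 = -y*(2 + y))
u(p) = -67072*√p/9 (u(p) = (-1*256/3*(2 + 256/3))*√p = (-1*256/3*262/3)*√p = -67072*√p/9)
-55 - 59*u(1) = -55 - (-3957248)*√1/9 = -55 - (-3957248)/9 = -55 - 59*(-67072/9) = -55 + 3957248/9 = 3956753/9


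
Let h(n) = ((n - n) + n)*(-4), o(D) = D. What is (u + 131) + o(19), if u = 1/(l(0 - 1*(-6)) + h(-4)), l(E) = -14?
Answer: 301/2 ≈ 150.50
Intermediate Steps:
h(n) = -4*n (h(n) = (0 + n)*(-4) = n*(-4) = -4*n)
u = ½ (u = 1/(-14 - 4*(-4)) = 1/(-14 + 16) = 1/2 = ½ ≈ 0.50000)
(u + 131) + o(19) = (½ + 131) + 19 = 263/2 + 19 = 301/2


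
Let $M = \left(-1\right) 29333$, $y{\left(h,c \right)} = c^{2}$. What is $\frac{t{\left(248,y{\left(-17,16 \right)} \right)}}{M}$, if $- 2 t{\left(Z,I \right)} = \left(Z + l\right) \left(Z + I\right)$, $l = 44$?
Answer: $\frac{73584}{29333} \approx 2.5086$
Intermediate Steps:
$t{\left(Z,I \right)} = - \frac{\left(44 + Z\right) \left(I + Z\right)}{2}$ ($t{\left(Z,I \right)} = - \frac{\left(Z + 44\right) \left(Z + I\right)}{2} = - \frac{\left(44 + Z\right) \left(I + Z\right)}{2}$)
$M = -29333$
$\frac{t{\left(248,y{\left(-17,16 \right)} \right)}}{M} = \frac{- 22 \cdot 16^{2} - 5456 - \frac{248^{2}}{2} - \frac{1}{2} \cdot 16^{2} \cdot 248}{-29333} = \left(\left(-22\right) 256 - 5456 - 30752 - 128 \cdot 248\right) \left(- \frac{1}{29333}\right) = \left(-5632 - 5456 - 30752 - 31744\right) \left(- \frac{1}{29333}\right) = \left(-73584\right) \left(- \frac{1}{29333}\right) = \frac{73584}{29333}$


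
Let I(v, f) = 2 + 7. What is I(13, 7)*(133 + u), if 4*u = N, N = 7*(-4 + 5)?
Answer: 4851/4 ≈ 1212.8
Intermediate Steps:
I(v, f) = 9
N = 7 (N = 7*1 = 7)
u = 7/4 (u = (¼)*7 = 7/4 ≈ 1.7500)
I(13, 7)*(133 + u) = 9*(133 + 7/4) = 9*(539/4) = 4851/4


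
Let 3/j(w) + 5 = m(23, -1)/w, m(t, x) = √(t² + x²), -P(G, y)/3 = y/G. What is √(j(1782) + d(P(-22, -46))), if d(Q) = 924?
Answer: √(8227494 - 924*√530)/√(8910 - √530) ≈ 30.387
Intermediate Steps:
P(G, y) = -3*y/G
j(w) = 3/(-5 + √530/w) (j(w) = 3/(-5 + √(23² + (-1)²)/w) = 3/(-5 + √(529 + 1)/w) = 3/(-5 + √530/w))
√(j(1782) + d(P(-22, -46))) = √(-3*1782/(-√530 + 5*1782) + 924) = √(-3*1782/(-√530 + 8910) + 924) = √(-3*1782/(8910 - √530) + 924) = √(-5346/(8910 - √530) + 924) = √(924 - 5346/(8910 - √530))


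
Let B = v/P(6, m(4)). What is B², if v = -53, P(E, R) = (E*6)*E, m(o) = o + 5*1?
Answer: 2809/46656 ≈ 0.060207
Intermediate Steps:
m(o) = 5 + o (m(o) = o + 5 = 5 + o)
P(E, R) = 6*E² (P(E, R) = (6*E)*E = 6*E²)
B = -53/216 (B = -53/(6*6²) = -53/(6*36) = -53/216 ≈ -0.24537)
B² = (-53/216)² = 2809/46656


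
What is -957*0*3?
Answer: 0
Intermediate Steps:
-957*0*3 = -957*0 = -1*0 = 0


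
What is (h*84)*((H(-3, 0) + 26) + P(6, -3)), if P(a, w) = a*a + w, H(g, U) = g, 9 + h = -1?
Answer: -47040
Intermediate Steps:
h = -10 (h = -9 - 1 = -10)
P(a, w) = w + a² (P(a, w) = a² + w = w + a²)
(h*84)*((H(-3, 0) + 26) + P(6, -3)) = (-10*84)*((-3 + 26) + (-3 + 6²)) = -840*(23 + (-3 + 36)) = -840*(23 + 33) = -840*56 = -47040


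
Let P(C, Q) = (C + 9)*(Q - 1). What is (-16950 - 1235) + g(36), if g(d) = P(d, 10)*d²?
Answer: 506695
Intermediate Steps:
P(C, Q) = (-1 + Q)*(9 + C) (P(C, Q) = (9 + C)*(-1 + Q) = (-1 + Q)*(9 + C))
g(d) = d²*(81 + 9*d) (g(d) = (-9 - d + 9*10 + d*10)*d² = (-9 - d + 90 + 10*d)*d² = (81 + 9*d)*d² = d²*(81 + 9*d))
(-16950 - 1235) + g(36) = (-16950 - 1235) + 9*36²*(9 + 36) = -18185 + 9*1296*45 = -18185 + 524880 = 506695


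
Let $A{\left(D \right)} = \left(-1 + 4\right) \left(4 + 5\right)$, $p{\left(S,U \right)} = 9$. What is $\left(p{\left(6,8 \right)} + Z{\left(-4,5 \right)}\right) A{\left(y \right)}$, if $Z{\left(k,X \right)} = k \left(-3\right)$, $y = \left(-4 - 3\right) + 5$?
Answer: $567$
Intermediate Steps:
$y = -2$ ($y = -7 + 5 = -2$)
$A{\left(D \right)} = 27$ ($A{\left(D \right)} = 3 \cdot 9 = 27$)
$Z{\left(k,X \right)} = - 3 k$
$\left(p{\left(6,8 \right)} + Z{\left(-4,5 \right)}\right) A{\left(y \right)} = \left(9 - -12\right) 27 = \left(9 + 12\right) 27 = 21 \cdot 27 = 567$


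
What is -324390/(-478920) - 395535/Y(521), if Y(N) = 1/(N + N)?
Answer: -6579522200267/15964 ≈ -4.1215e+8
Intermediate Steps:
Y(N) = 1/(2*N)
-324390/(-478920) - 395535/Y(521) = -324390/(-478920) - 395535/((½)/521) = -324390*(-1/478920) - 395535/((½)*(1/521)) = 10813/15964 - 395535/1/1042 = 10813/15964 - 395535*1042 = 10813/15964 - 412147470 = -6579522200267/15964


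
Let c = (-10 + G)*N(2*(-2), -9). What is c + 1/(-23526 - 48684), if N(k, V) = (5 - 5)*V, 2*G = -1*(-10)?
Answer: -1/72210 ≈ -1.3848e-5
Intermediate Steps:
G = 5 (G = (-1*(-10))/2 = (1/2)*10 = 5)
N(k, V) = 0 (N(k, V) = 0*V = 0)
c = 0 (c = (-10 + 5)*0 = -5*0 = 0)
c + 1/(-23526 - 48684) = 0 + 1/(-23526 - 48684) = 0 + 1/(-72210) = 0 - 1/72210 = -1/72210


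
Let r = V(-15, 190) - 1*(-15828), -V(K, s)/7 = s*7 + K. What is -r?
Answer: -6623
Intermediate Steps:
V(K, s) = -49*s - 7*K (V(K, s) = -7*(s*7 + K) = -7*(7*s + K) = -7*(K + 7*s) = -49*s - 7*K)
r = 6623 (r = (-49*190 - 7*(-15)) - 1*(-15828) = (-9310 + 105) + 15828 = -9205 + 15828 = 6623)
-r = -1*6623 = -6623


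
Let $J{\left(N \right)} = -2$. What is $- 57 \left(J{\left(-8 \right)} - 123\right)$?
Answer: $7125$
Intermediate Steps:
$- 57 \left(J{\left(-8 \right)} - 123\right) = - 57 \left(-2 - 123\right) = \left(-57\right) \left(-125\right) = 7125$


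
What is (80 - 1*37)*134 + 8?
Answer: 5770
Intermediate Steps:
(80 - 1*37)*134 + 8 = (80 - 37)*134 + 8 = 43*134 + 8 = 5762 + 8 = 5770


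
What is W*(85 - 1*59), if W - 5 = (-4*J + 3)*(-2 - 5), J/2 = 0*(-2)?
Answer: -416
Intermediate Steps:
J = 0 (J = 2*(0*(-2)) = 2*0 = 0)
W = -16 (W = 5 + (-4*0 + 3)*(-2 - 5) = 5 + (0 + 3)*(-7) = 5 + 3*(-7) = 5 - 21 = -16)
W*(85 - 1*59) = -16*(85 - 1*59) = -16*(85 - 59) = -16*26 = -416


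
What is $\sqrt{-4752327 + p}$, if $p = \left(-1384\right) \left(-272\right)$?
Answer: $i \sqrt{4375879} \approx 2091.9 i$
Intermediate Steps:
$p = 376448$
$\sqrt{-4752327 + p} = \sqrt{-4752327 + 376448} = \sqrt{-4375879} = i \sqrt{4375879}$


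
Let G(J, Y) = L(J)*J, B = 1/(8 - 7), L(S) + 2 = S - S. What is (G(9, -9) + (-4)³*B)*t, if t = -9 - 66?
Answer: 6150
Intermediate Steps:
L(S) = -2 (L(S) = -2 + (S - S) = -2 + 0 = -2)
B = 1 (B = 1/1 = 1)
G(J, Y) = -2*J
t = -75
(G(9, -9) + (-4)³*B)*t = (-2*9 + (-4)³*1)*(-75) = (-18 - 64*1)*(-75) = (-18 - 64)*(-75) = -82*(-75) = 6150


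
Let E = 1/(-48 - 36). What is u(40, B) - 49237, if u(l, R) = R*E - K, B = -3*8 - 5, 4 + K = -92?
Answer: -4127815/84 ≈ -49141.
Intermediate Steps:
K = -96 (K = -4 - 92 = -96)
E = -1/84 (E = 1/(-84) = -1/84 ≈ -0.011905)
B = -29 (B = -24 - 5 = -29)
u(l, R) = 96 - R/84 (u(l, R) = R*(-1/84) - 1*(-96) = -R/84 + 96 = 96 - R/84)
u(40, B) - 49237 = (96 - 1/84*(-29)) - 49237 = (96 + 29/84) - 49237 = 8093/84 - 49237 = -4127815/84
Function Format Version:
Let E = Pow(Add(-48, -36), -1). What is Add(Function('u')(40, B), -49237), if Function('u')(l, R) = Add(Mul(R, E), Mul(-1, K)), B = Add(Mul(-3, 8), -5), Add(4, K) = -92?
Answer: Rational(-4127815, 84) ≈ -49141.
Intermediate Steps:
K = -96 (K = Add(-4, -92) = -96)
E = Rational(-1, 84) (E = Pow(-84, -1) = Rational(-1, 84) ≈ -0.011905)
B = -29 (B = Add(-24, -5) = -29)
Function('u')(l, R) = Add(96, Mul(Rational(-1, 84), R)) (Function('u')(l, R) = Add(Mul(R, Rational(-1, 84)), Mul(-1, -96)) = Add(Mul(Rational(-1, 84), R), 96) = Add(96, Mul(Rational(-1, 84), R)))
Add(Function('u')(40, B), -49237) = Add(Add(96, Mul(Rational(-1, 84), -29)), -49237) = Add(Add(96, Rational(29, 84)), -49237) = Add(Rational(8093, 84), -49237) = Rational(-4127815, 84)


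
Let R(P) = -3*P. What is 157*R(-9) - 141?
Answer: 4098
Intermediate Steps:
157*R(-9) - 141 = 157*(-3*(-9)) - 141 = 157*27 - 141 = 4239 - 141 = 4098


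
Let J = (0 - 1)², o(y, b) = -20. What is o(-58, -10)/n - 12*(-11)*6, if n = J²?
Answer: 772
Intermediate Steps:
J = 1 (J = (-1)² = 1)
n = 1 (n = 1² = 1)
o(-58, -10)/n - 12*(-11)*6 = -20/1 - 12*(-11)*6 = -20*1 + 132*6 = -20 + 792 = 772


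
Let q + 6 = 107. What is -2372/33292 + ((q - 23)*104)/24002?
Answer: 26641495/99884323 ≈ 0.26672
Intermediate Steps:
q = 101 (q = -6 + 107 = 101)
-2372/33292 + ((q - 23)*104)/24002 = -2372/33292 + ((101 - 23)*104)/24002 = -2372*1/33292 + (78*104)*(1/24002) = -593/8323 + 8112*(1/24002) = -593/8323 + 4056/12001 = 26641495/99884323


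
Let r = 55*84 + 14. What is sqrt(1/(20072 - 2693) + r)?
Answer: sqrt(155511708197)/5793 ≈ 68.073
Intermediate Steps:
r = 4634 (r = 4620 + 14 = 4634)
sqrt(1/(20072 - 2693) + r) = sqrt(1/(20072 - 2693) + 4634) = sqrt(1/17379 + 4634) = sqrt(80534287/17379) = sqrt(155511708197)/5793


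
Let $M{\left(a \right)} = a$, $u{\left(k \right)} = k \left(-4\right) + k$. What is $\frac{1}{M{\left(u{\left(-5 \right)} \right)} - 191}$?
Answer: $- \frac{1}{176} \approx -0.0056818$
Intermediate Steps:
$u{\left(k \right)} = - 3 k$ ($u{\left(k \right)} = - 4 k + k = - 3 k$)
$\frac{1}{M{\left(u{\left(-5 \right)} \right)} - 191} = \frac{1}{\left(-3\right) \left(-5\right) - 191} = \frac{1}{15 - 191} = \frac{1}{-176} = - \frac{1}{176}$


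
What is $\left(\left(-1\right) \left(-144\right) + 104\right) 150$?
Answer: $37200$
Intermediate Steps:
$\left(\left(-1\right) \left(-144\right) + 104\right) 150 = \left(144 + 104\right) 150 = 248 \cdot 150 = 37200$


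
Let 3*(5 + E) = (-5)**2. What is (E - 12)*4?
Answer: -104/3 ≈ -34.667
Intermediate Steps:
E = 10/3 (E = -5 + (1/3)*(-5)**2 = -5 + (1/3)*25 = -5 + 25/3 = 10/3 ≈ 3.3333)
(E - 12)*4 = (10/3 - 12)*4 = -26/3*4 = -104/3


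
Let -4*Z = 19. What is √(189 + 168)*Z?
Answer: -19*√357/4 ≈ -89.749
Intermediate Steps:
Z = -19/4 (Z = -¼*19 = -19/4 ≈ -4.7500)
√(189 + 168)*Z = √(189 + 168)*(-19/4) = √357*(-19/4) = -19*√357/4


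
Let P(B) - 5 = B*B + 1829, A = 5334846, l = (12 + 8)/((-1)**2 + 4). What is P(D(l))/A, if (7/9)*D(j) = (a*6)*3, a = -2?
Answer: 97421/130703727 ≈ 0.00074536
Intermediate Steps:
l = 4 (l = 20/(1 + 4) = 20/5 = 20*(1/5) = 4)
D(j) = -324/7 (D(j) = 9*(-2*6*3)/7 = 9*(-12*3)/7 = (9/7)*(-36) = -324/7)
P(B) = 1834 + B**2 (P(B) = 5 + (B*B + 1829) = 5 + (B**2 + 1829) = 5 + (1829 + B**2) = 1834 + B**2)
P(D(l))/A = (1834 + (-324/7)**2)/5334846 = (1834 + 104976/49)*(1/5334846) = (194842/49)*(1/5334846) = 97421/130703727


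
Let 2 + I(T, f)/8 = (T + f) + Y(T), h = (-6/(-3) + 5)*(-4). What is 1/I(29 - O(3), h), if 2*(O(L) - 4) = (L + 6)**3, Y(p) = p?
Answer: -1/5672 ≈ -0.00017630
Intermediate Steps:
O(L) = 4 + (6 + L)**3/2 (O(L) = 4 + (L + 6)**3/2 = 4 + (6 + L)**3/2)
h = -28 (h = (-6*(-1/3) + 5)*(-4) = (2 + 5)*(-4) = 7*(-4) = -28)
I(T, f) = -16 + 8*f + 16*T (I(T, f) = -16 + 8*((T + f) + T) = -16 + 8*(f + 2*T) = -16 + (8*f + 16*T) = -16 + 8*f + 16*T)
1/I(29 - O(3), h) = 1/(-16 + 8*(-28) + 16*(29 - (4 + (6 + 3)**3/2))) = 1/(-16 - 224 + 16*(29 - (4 + (1/2)*9**3))) = 1/(-16 - 224 + 16*(29 - (4 + (1/2)*729))) = 1/(-16 - 224 + 16*(29 - (4 + 729/2))) = 1/(-16 - 224 + 16*(29 - 1*737/2)) = 1/(-16 - 224 + 16*(29 - 737/2)) = 1/(-16 - 224 + 16*(-679/2)) = 1/(-16 - 224 - 5432) = 1/(-5672) = -1/5672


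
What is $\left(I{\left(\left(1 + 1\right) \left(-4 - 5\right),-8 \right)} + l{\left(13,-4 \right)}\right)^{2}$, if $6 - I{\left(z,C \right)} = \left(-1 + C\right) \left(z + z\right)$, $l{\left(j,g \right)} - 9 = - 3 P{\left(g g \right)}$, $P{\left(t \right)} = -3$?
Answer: $90000$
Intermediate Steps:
$l{\left(j,g \right)} = 18$ ($l{\left(j,g \right)} = 9 - -9 = 9 + 9 = 18$)
$I{\left(z,C \right)} = 6 - 2 z \left(-1 + C\right)$ ($I{\left(z,C \right)} = 6 - \left(-1 + C\right) \left(z + z\right) = 6 - \left(-1 + C\right) 2 z = 6 - 2 z \left(-1 + C\right)$)
$\left(I{\left(\left(1 + 1\right) \left(-4 - 5\right),-8 \right)} + l{\left(13,-4 \right)}\right)^{2} = \left(\left(6 + 2 \left(1 + 1\right) \left(-4 - 5\right) - - 16 \left(1 + 1\right) \left(-4 - 5\right)\right) + 18\right)^{2} = \left(\left(6 + 2 \cdot 2 \left(-9\right) - - 16 \cdot 2 \left(-9\right)\right) + 18\right)^{2} = \left(\left(6 + 2 \left(-18\right) - \left(-16\right) \left(-18\right)\right) + 18\right)^{2} = \left(\left(6 - 36 - 288\right) + 18\right)^{2} = \left(-318 + 18\right)^{2} = \left(-300\right)^{2} = 90000$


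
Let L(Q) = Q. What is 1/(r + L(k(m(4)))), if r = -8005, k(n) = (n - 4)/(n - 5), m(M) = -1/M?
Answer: -21/168088 ≈ -0.00012493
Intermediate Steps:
k(n) = (-4 + n)/(-5 + n)
1/(r + L(k(m(4)))) = 1/(-8005 + (-4 - 1/4)/(-5 - 1/4)) = 1/(-8005 - 17/4/(-21/4)) = 1/(-8005 - 4/21*(-17/4)) = 1/(-8005 + 17/21) = 1/(-168088/21) = -21/168088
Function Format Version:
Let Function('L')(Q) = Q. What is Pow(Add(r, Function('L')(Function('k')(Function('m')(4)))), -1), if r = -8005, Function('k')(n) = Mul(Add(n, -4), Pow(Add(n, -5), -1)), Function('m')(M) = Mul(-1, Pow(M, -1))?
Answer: Rational(-21, 168088) ≈ -0.00012493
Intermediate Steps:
Function('k')(n) = Mul(Pow(Add(-5, n), -1), Add(-4, n)) (Function('k')(n) = Mul(Add(-4, n), Pow(Add(-5, n), -1)) = Mul(Pow(Add(-5, n), -1), Add(-4, n)))
Pow(Add(r, Function('L')(Function('k')(Function('m')(4)))), -1) = Pow(Add(-8005, Mul(Pow(Add(-5, Mul(-1, Pow(4, -1))), -1), Add(-4, Mul(-1, Pow(4, -1))))), -1) = Pow(Add(-8005, Mul(Pow(Add(-5, Mul(-1, Rational(1, 4))), -1), Add(-4, Mul(-1, Rational(1, 4))))), -1) = Pow(Add(-8005, Mul(Pow(Add(-5, Rational(-1, 4)), -1), Add(-4, Rational(-1, 4)))), -1) = Pow(Add(-8005, Mul(Pow(Rational(-21, 4), -1), Rational(-17, 4))), -1) = Pow(Add(-8005, Mul(Rational(-4, 21), Rational(-17, 4))), -1) = Pow(Add(-8005, Rational(17, 21)), -1) = Pow(Rational(-168088, 21), -1) = Rational(-21, 168088)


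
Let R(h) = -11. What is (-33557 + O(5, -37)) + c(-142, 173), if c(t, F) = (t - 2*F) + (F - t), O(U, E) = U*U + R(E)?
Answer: -33716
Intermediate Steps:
O(U, E) = -11 + U² (O(U, E) = U*U - 11 = U² - 11 = -11 + U²)
c(t, F) = -F
(-33557 + O(5, -37)) + c(-142, 173) = (-33557 + (-11 + 5²)) - 1*173 = (-33557 + (-11 + 25)) - 173 = (-33557 + 14) - 173 = -33543 - 173 = -33716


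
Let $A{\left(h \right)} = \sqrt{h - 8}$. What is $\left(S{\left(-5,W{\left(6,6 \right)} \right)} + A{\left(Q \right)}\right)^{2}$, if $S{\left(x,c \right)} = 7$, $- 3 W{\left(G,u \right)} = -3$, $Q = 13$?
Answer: $\left(7 + \sqrt{5}\right)^{2} \approx 85.305$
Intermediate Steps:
$W{\left(G,u \right)} = 1$ ($W{\left(G,u \right)} = \left(- \frac{1}{3}\right) \left(-3\right) = 1$)
$A{\left(h \right)} = \sqrt{-8 + h}$
$\left(S{\left(-5,W{\left(6,6 \right)} \right)} + A{\left(Q \right)}\right)^{2} = \left(7 + \sqrt{-8 + 13}\right)^{2} = \left(7 + \sqrt{5}\right)^{2}$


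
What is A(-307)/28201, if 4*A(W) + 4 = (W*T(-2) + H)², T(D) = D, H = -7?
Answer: 368445/112804 ≈ 3.2662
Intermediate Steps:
A(W) = -1 + (-7 - 2*W)²/4 (A(W) = -1 + (W*(-2) - 7)²/4 = -1 + (-2*W - 7)²/4 = -1 + (-7 - 2*W)²/4)
A(-307)/28201 = (45/4 + (-307)² + 7*(-307))/28201 = (45/4 + 94249 - 2149)*(1/28201) = (368445/4)*(1/28201) = 368445/112804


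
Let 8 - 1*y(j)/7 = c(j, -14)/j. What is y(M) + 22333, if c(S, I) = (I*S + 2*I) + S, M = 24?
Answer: 134929/6 ≈ 22488.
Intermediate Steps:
c(S, I) = S + 2*I + I*S (c(S, I) = (2*I + I*S) + S = S + 2*I + I*S)
y(j) = 56 - 7*(-28 - 13*j)/j (y(j) = 56 - 7*(j + 2*(-14) - 14*j)/j = 56 - 7*(j - 28 - 14*j)/j = 56 - 7*(-28 - 13*j)/j)
y(M) + 22333 = (147 + 196/24) + 22333 = (147 + 196*(1/24)) + 22333 = (147 + 49/6) + 22333 = 931/6 + 22333 = 134929/6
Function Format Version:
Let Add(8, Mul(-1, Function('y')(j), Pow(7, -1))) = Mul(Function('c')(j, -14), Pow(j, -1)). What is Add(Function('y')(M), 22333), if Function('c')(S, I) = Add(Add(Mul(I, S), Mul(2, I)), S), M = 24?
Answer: Rational(134929, 6) ≈ 22488.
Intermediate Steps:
Function('c')(S, I) = Add(S, Mul(2, I), Mul(I, S)) (Function('c')(S, I) = Add(Add(Mul(2, I), Mul(I, S)), S) = Add(S, Mul(2, I), Mul(I, S)))
Function('y')(j) = Add(56, Mul(-7, Pow(j, -1), Add(-28, Mul(-13, j)))) (Function('y')(j) = Add(56, Mul(-7, Mul(Add(j, Mul(2, -14), Mul(-14, j)), Pow(j, -1)))) = Add(56, Mul(-7, Mul(Add(j, -28, Mul(-14, j)), Pow(j, -1)))) = Add(56, Mul(-7, Mul(Add(-28, Mul(-13, j)), Pow(j, -1)))) = Add(56, Mul(-7, Mul(Pow(j, -1), Add(-28, Mul(-13, j))))) = Add(56, Mul(-7, Pow(j, -1), Add(-28, Mul(-13, j)))))
Add(Function('y')(M), 22333) = Add(Add(147, Mul(196, Pow(24, -1))), 22333) = Add(Add(147, Mul(196, Rational(1, 24))), 22333) = Add(Add(147, Rational(49, 6)), 22333) = Add(Rational(931, 6), 22333) = Rational(134929, 6)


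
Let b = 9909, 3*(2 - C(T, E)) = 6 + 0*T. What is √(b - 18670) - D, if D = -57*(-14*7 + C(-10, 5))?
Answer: -5586 + I*√8761 ≈ -5586.0 + 93.6*I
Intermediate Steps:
C(T, E) = 0 (C(T, E) = 2 - (6 + 0*T)/3 = 2 - (6 + 0)/3 = 2 - ⅓*6 = 2 - 2 = 0)
D = 5586 (D = -57*(-14*7 + 0) = -57*(-98 + 0) = -57*(-98) = 5586)
√(b - 18670) - D = √(9909 - 18670) - 1*5586 = √(-8761) - 5586 = I*√8761 - 5586 = -5586 + I*√8761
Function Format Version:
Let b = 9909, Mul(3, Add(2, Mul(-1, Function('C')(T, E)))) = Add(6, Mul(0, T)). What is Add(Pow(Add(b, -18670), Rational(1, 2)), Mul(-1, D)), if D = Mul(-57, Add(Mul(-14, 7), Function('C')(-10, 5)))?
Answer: Add(-5586, Mul(I, Pow(8761, Rational(1, 2)))) ≈ Add(-5586.0, Mul(93.600, I))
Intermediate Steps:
Function('C')(T, E) = 0 (Function('C')(T, E) = Add(2, Mul(Rational(-1, 3), Add(6, Mul(0, T)))) = Add(2, Mul(Rational(-1, 3), Add(6, 0))) = Add(2, Mul(Rational(-1, 3), 6)) = Add(2, -2) = 0)
D = 5586 (D = Mul(-57, Add(Mul(-14, 7), 0)) = Mul(-57, Add(-98, 0)) = Mul(-57, -98) = 5586)
Add(Pow(Add(b, -18670), Rational(1, 2)), Mul(-1, D)) = Add(Pow(Add(9909, -18670), Rational(1, 2)), Mul(-1, 5586)) = Add(Pow(-8761, Rational(1, 2)), -5586) = Add(Mul(I, Pow(8761, Rational(1, 2))), -5586) = Add(-5586, Mul(I, Pow(8761, Rational(1, 2))))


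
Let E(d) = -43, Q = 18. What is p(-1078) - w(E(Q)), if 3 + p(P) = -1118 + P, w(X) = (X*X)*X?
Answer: 77308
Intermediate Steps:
w(X) = X³ (w(X) = X²*X = X³)
p(P) = -1121 + P (p(P) = -3 + (-1118 + P) = -1121 + P)
p(-1078) - w(E(Q)) = (-1121 - 1078) - 1*(-43)³ = -2199 - 1*(-79507) = -2199 + 79507 = 77308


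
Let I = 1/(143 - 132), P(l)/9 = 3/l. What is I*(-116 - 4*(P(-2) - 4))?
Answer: -46/11 ≈ -4.1818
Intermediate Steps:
P(l) = 27/l (P(l) = 9*(3/l) = 27/l)
I = 1/11 ≈ 0.090909
I*(-116 - 4*(P(-2) - 4)) = (-116 - 4*(27/(-2) - 4))/11 = (-116 - 4*(27*(-½) - 4))/11 = (-116 - 4*(-27/2 - 4))/11 = (-116 - 4*(-35/2))/11 = (-116 + 70)/11 = (1/11)*(-46) = -46/11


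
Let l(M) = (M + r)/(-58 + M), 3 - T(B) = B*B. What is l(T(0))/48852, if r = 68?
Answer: -71/2686860 ≈ -2.6425e-5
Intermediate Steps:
T(B) = 3 - B² (T(B) = 3 - B*B = 3 - B²)
l(M) = (68 + M)/(-58 + M) (l(M) = (M + 68)/(-58 + M) = (68 + M)/(-58 + M))
l(T(0))/48852 = ((68 + (3 - 1*0²))/(-58 + (3 - 1*0²)))/48852 = ((68 + (3 - 1*0))/(-58 + (3 - 1*0)))*(1/48852) = ((68 + (3 + 0))/(-58 + (3 + 0)))*(1/48852) = ((68 + 3)/(-58 + 3))*(1/48852) = (71/(-55))*(1/48852) = -1/55*71*(1/48852) = -71/55*1/48852 = -71/2686860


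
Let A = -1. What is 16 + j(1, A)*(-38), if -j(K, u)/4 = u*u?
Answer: 168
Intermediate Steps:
j(K, u) = -4*u² (j(K, u) = -4*u*u = -4*u²)
16 + j(1, A)*(-38) = 16 - 4*(-1)²*(-38) = 16 - 4*1*(-38) = 16 - 4*(-38) = 16 + 152 = 168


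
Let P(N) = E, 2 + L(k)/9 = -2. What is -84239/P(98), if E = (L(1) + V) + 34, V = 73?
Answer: -84239/71 ≈ -1186.5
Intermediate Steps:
L(k) = -36 (L(k) = -18 + 9*(-2) = -18 - 18 = -36)
E = 71 (E = (-36 + 73) + 34 = 37 + 34 = 71)
P(N) = 71
-84239/P(98) = -84239/71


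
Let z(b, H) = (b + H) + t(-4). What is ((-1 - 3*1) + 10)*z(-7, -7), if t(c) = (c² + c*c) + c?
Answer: 84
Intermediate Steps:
t(c) = c + 2*c² (t(c) = (c² + c²) + c = 2*c² + c = c + 2*c²)
z(b, H) = 28 + H + b (z(b, H) = (b + H) - 4*(1 + 2*(-4)) = (H + b) - 4*(1 - 8) = (H + b) - 4*(-7) = (H + b) + 28 = 28 + H + b)
((-1 - 3*1) + 10)*z(-7, -7) = ((-1 - 3*1) + 10)*(28 - 7 - 7) = ((-1 - 3) + 10)*14 = (-4 + 10)*14 = 6*14 = 84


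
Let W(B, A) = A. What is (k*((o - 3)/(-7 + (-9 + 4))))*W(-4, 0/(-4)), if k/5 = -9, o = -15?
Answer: 0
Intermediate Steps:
k = -45 (k = 5*(-9) = -45)
(k*((o - 3)/(-7 + (-9 + 4))))*W(-4, 0/(-4)) = (-45*(-15 - 3)/(-7 + (-9 + 4)))*(0/(-4)) = (-(-810)/(-7 - 5))*(0*(-¼)) = -(-810)/(-12)*0 = -(-810)*(-1)/12*0 = -45*3/2*0 = -135/2*0 = 0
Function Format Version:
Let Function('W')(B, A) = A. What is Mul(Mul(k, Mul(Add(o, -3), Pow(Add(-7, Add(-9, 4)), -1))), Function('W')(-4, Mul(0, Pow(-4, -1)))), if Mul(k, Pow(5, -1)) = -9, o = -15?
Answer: 0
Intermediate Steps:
k = -45 (k = Mul(5, -9) = -45)
Mul(Mul(k, Mul(Add(o, -3), Pow(Add(-7, Add(-9, 4)), -1))), Function('W')(-4, Mul(0, Pow(-4, -1)))) = Mul(Mul(-45, Mul(Add(-15, -3), Pow(Add(-7, Add(-9, 4)), -1))), Mul(0, Pow(-4, -1))) = Mul(Mul(-45, Mul(-18, Pow(Add(-7, -5), -1))), Mul(0, Rational(-1, 4))) = Mul(Mul(-45, Mul(-18, Pow(-12, -1))), 0) = Mul(Mul(-45, Mul(-18, Rational(-1, 12))), 0) = Mul(Mul(-45, Rational(3, 2)), 0) = Mul(Rational(-135, 2), 0) = 0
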